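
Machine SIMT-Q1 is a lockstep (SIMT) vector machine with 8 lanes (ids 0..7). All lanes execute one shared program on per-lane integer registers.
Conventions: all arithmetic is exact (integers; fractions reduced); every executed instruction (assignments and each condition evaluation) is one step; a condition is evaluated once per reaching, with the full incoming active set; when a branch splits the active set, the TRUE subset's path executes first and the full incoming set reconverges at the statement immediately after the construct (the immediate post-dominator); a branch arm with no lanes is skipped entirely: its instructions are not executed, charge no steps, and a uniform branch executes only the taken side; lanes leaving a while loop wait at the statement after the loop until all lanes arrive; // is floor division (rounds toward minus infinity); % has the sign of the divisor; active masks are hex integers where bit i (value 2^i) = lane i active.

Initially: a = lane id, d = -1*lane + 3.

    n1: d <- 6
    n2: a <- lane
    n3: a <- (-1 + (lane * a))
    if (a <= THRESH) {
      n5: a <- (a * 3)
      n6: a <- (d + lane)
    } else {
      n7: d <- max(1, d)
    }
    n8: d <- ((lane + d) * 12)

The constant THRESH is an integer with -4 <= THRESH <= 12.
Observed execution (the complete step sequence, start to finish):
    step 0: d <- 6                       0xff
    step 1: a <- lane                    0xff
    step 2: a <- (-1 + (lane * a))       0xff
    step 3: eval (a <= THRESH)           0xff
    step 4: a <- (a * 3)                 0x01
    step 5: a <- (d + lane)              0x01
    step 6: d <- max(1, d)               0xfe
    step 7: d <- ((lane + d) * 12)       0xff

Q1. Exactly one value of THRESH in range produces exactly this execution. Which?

Answer: THRESH = -1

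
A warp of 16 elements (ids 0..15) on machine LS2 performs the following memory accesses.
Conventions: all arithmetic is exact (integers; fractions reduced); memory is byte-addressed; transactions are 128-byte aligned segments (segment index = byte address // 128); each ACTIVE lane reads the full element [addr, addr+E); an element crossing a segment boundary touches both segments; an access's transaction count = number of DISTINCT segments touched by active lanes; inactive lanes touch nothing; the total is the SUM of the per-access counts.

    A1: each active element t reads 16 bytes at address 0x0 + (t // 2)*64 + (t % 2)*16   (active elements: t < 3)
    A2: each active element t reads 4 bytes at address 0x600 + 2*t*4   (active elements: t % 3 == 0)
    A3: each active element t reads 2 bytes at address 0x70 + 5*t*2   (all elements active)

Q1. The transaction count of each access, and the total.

A1: 1 transaction
A2: 1 transaction
A3: 3 transactions

Answer: 1,1,3; total 5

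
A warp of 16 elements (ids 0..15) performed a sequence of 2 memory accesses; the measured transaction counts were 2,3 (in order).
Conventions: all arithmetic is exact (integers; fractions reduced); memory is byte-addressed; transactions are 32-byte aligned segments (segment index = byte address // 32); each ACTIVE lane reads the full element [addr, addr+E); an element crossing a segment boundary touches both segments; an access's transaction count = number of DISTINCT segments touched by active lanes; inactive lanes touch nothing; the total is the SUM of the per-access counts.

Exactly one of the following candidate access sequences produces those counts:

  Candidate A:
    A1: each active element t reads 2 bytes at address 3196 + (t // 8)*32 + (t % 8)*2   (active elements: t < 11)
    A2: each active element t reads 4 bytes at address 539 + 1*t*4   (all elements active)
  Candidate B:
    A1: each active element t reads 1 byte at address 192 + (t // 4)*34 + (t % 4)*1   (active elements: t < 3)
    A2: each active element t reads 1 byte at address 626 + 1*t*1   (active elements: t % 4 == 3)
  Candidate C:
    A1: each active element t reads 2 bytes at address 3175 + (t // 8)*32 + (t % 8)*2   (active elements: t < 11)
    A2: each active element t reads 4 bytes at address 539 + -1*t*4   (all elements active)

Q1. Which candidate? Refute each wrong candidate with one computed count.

A: A1 gives 3 transactions, not 2
B: A1 gives 1 transaction, not 2
C: all counts match (2,3)

Answer: C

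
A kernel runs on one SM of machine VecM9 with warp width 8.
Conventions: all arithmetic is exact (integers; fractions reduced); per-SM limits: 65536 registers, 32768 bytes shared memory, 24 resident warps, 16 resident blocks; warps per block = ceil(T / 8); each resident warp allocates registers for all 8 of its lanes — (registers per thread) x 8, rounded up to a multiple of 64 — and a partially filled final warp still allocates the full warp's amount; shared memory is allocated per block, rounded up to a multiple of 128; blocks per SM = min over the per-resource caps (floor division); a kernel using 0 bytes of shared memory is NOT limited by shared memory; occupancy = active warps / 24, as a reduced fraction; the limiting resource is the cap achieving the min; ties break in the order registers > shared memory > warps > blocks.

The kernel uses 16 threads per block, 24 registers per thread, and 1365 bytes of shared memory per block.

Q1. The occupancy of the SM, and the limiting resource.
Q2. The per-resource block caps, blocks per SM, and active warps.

Answer: occupancy 1, limited by warps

registers: 170 blocks
shared memory: 23 blocks
warps: 12 blocks
blocks: 16 blocks

Answer: 12 blocks, 24 active warps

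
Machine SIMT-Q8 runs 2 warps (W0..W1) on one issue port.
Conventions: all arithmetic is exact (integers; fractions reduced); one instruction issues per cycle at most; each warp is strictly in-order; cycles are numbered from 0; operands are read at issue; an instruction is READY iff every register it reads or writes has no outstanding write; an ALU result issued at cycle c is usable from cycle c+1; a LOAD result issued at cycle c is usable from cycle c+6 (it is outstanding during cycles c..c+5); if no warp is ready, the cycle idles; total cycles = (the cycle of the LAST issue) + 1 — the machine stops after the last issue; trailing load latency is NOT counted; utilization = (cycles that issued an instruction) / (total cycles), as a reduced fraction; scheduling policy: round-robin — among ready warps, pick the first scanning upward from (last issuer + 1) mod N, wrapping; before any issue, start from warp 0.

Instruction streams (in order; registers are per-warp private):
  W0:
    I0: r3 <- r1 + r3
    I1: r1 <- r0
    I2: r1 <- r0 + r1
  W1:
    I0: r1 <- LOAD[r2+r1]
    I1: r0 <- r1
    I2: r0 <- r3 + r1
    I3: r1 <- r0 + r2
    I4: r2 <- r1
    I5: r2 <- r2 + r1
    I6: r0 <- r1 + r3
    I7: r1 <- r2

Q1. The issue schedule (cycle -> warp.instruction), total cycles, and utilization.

cycle 0: W0.I0
cycle 1: W1.I0
cycle 2: W0.I1
cycle 3: W0.I2
cycle 4: idle
cycle 5: idle
cycle 6: idle
cycle 7: W1.I1
cycle 8: W1.I2
cycle 9: W1.I3
cycle 10: W1.I4
cycle 11: W1.I5
cycle 12: W1.I6
cycle 13: W1.I7

Answer: 14 cycles, utilization 11/14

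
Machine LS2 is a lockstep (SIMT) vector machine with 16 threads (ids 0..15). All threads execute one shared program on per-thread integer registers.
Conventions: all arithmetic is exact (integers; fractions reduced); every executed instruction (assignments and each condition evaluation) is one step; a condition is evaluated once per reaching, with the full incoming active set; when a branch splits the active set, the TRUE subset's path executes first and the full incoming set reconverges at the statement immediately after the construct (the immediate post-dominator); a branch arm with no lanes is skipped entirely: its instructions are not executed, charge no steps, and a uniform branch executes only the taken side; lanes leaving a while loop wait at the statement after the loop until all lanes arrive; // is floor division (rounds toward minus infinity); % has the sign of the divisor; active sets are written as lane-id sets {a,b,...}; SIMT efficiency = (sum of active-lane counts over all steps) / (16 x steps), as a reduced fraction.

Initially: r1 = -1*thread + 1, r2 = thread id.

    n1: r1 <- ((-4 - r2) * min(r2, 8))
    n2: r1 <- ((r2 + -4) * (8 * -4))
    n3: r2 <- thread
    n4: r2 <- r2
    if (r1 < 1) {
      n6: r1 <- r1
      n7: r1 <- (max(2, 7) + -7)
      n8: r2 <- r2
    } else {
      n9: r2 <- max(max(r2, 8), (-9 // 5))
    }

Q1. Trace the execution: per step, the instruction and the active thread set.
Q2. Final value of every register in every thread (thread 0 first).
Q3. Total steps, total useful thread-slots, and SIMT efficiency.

step 0: r1 <- ((-4 - r2) * min(r2, 8)) {0,1,2,3,4,5,6,7,8,9,10,11,12,13,14,15}
step 1: r1 <- ((r2 + -4) * (8 * -4)) {0,1,2,3,4,5,6,7,8,9,10,11,12,13,14,15}
step 2: r2 <- thread                 {0,1,2,3,4,5,6,7,8,9,10,11,12,13,14,15}
step 3: r2 <- r2                     {0,1,2,3,4,5,6,7,8,9,10,11,12,13,14,15}
step 4: eval (r1 < 1)                {0,1,2,3,4,5,6,7,8,9,10,11,12,13,14,15}
step 5: r1 <- r1                     {4,5,6,7,8,9,10,11,12,13,14,15}
step 6: r1 <- (max(2, 7) + -7)       {4,5,6,7,8,9,10,11,12,13,14,15}
step 7: r2 <- r2                     {4,5,6,7,8,9,10,11,12,13,14,15}
step 8: r2 <- max(max(r2, 8), (-9 // 5)) {0,1,2,3}

Answer: 9 steps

r1: 128,96,64,32,0,0,0,0,0,0,0,0,0,0,0,0
r2: 8,8,8,8,4,5,6,7,8,9,10,11,12,13,14,15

steps = 9; useful = 120; efficiency = 120/144 = 5/6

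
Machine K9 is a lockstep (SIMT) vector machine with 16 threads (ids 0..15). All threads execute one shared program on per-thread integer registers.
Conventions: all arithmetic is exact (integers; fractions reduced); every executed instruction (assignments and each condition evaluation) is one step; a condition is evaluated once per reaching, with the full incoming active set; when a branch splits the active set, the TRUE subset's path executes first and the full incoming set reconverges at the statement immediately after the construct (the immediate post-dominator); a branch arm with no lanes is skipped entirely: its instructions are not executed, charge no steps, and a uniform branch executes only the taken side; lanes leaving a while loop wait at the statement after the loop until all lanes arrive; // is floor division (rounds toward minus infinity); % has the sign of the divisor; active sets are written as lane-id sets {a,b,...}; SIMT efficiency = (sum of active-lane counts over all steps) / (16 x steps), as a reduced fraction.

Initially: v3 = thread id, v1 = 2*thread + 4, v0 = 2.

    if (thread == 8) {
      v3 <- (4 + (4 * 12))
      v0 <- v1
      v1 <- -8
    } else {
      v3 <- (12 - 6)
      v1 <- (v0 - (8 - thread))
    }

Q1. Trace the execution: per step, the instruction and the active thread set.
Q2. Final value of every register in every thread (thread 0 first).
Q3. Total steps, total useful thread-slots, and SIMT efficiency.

step 0: eval (thread == 8)           {0,1,2,3,4,5,6,7,8,9,10,11,12,13,14,15}
step 1: v3 <- (4 + (4 * 12))         {8}
step 2: v0 <- v1                     {8}
step 3: v1 <- -8                     {8}
step 4: v3 <- (12 - 6)               {0,1,2,3,4,5,6,7,9,10,11,12,13,14,15}
step 5: v1 <- (v0 - (8 - thread))    {0,1,2,3,4,5,6,7,9,10,11,12,13,14,15}

Answer: 6 steps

v3: 6,6,6,6,6,6,6,6,52,6,6,6,6,6,6,6
v1: -6,-5,-4,-3,-2,-1,0,1,-8,3,4,5,6,7,8,9
v0: 2,2,2,2,2,2,2,2,20,2,2,2,2,2,2,2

steps = 6; useful = 49; efficiency = 49/96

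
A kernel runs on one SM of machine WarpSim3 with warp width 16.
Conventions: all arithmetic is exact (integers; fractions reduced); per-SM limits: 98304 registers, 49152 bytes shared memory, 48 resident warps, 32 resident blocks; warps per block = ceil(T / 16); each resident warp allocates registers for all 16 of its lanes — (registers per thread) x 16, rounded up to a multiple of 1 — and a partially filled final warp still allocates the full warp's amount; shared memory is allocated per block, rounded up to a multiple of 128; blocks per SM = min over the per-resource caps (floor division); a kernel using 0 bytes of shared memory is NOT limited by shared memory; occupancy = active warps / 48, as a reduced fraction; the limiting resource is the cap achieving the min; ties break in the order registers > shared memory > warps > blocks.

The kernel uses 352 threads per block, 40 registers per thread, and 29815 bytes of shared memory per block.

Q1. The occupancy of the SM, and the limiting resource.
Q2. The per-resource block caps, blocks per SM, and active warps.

Answer: occupancy 11/24, limited by shared memory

registers: 6 blocks
shared memory: 1 block
warps: 2 blocks
blocks: 32 blocks

Answer: 1 block, 22 active warps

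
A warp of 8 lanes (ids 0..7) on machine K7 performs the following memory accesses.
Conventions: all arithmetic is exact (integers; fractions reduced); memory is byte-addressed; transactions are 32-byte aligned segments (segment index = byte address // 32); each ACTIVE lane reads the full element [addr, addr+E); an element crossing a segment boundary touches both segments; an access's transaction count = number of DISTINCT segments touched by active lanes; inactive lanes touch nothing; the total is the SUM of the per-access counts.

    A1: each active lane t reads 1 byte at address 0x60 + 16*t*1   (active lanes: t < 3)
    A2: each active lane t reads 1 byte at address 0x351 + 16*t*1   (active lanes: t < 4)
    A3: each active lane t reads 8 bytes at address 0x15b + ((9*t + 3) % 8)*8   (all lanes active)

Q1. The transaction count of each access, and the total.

A1: 2 transactions
A2: 3 transactions
A3: 3 transactions

Answer: 2,3,3; total 8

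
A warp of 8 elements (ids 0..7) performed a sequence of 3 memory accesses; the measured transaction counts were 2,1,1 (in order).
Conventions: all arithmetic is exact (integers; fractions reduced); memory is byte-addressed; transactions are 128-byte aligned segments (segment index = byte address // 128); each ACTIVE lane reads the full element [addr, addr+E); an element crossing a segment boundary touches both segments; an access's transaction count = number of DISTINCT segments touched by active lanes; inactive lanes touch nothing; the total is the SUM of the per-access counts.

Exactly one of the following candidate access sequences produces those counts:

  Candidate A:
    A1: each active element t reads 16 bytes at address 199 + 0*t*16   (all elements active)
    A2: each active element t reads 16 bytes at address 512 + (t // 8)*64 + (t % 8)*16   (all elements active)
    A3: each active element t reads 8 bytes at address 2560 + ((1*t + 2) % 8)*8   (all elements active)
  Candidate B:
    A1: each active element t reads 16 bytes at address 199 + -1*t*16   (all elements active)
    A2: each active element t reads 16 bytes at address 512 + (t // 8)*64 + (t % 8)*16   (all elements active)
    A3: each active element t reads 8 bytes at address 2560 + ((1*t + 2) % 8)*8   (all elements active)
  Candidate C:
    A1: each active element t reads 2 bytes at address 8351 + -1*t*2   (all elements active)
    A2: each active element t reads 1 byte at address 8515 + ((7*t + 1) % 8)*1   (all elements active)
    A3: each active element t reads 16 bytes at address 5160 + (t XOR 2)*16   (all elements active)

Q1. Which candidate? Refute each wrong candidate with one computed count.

A: A1 gives 1 transaction, not 2
C: A1 gives 1 transaction, not 2
B: all counts match (2,1,1)

Answer: B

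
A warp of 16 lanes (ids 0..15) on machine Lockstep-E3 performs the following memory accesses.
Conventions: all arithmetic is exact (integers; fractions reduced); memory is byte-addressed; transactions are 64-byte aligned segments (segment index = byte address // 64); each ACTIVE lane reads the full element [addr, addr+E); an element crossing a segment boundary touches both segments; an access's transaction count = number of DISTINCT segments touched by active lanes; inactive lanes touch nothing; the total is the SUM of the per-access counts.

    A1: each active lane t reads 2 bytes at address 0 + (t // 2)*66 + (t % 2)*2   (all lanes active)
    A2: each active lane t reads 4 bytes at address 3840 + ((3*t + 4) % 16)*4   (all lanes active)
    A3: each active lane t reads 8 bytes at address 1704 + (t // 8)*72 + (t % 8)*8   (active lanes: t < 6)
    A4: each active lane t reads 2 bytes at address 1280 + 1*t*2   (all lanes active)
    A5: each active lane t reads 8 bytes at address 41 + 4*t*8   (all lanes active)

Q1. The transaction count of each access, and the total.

A1: 8 transactions
A2: 1 transaction
A3: 2 transactions
A4: 1 transaction
A5: 9 transactions

Answer: 8,1,2,1,9; total 21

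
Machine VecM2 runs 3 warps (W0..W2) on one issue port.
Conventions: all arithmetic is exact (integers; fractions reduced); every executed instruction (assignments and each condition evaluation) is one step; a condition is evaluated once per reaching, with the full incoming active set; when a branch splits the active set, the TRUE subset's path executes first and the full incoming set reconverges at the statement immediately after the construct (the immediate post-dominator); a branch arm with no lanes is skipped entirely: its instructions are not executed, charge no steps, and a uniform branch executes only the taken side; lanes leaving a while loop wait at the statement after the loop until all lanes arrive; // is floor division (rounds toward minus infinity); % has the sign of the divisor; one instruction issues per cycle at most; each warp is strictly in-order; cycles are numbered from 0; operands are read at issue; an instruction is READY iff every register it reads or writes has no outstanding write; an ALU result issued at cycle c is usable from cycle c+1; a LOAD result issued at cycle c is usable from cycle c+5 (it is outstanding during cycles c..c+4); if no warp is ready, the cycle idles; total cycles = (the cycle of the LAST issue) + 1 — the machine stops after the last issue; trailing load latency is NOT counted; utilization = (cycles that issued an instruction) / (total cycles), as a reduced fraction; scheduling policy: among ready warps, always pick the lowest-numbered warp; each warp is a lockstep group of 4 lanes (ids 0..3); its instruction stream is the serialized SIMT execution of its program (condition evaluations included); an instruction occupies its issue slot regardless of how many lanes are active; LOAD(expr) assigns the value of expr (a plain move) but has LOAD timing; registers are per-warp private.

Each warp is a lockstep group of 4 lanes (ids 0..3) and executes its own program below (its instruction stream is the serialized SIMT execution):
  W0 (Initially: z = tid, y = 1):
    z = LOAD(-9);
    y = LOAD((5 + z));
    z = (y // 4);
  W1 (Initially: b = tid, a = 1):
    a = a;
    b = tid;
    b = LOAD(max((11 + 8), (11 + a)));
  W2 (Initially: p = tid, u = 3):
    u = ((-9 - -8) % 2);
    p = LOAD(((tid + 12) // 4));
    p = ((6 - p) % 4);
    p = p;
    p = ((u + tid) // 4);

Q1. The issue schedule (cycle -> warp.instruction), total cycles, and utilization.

cycle 0: W0.I0
cycle 1: W1.I0
cycle 2: W1.I1
cycle 3: W1.I2
cycle 4: W2.I0
cycle 5: W0.I1
cycle 6: W2.I1
cycle 7: idle
cycle 8: idle
cycle 9: idle
cycle 10: W0.I2
cycle 11: W2.I2
cycle 12: W2.I3
cycle 13: W2.I4

Answer: 14 cycles, utilization 11/14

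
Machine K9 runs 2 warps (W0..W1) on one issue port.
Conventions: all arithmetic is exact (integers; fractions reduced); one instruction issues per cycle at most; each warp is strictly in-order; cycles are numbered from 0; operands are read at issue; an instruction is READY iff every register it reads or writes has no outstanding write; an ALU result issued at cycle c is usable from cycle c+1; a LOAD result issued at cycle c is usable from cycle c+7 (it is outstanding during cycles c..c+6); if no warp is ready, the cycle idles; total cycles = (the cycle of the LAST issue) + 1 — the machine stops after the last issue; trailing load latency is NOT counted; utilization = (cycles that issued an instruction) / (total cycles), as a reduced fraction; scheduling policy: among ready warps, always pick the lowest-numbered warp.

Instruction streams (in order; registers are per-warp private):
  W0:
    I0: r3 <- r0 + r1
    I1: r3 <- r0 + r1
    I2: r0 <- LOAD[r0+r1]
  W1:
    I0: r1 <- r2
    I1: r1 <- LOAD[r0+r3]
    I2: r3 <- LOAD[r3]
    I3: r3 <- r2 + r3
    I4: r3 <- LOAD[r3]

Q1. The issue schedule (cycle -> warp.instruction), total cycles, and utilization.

cycle 0: W0.I0
cycle 1: W0.I1
cycle 2: W0.I2
cycle 3: W1.I0
cycle 4: W1.I1
cycle 5: W1.I2
cycle 6: idle
cycle 7: idle
cycle 8: idle
cycle 9: idle
cycle 10: idle
cycle 11: idle
cycle 12: W1.I3
cycle 13: W1.I4

Answer: 14 cycles, utilization 4/7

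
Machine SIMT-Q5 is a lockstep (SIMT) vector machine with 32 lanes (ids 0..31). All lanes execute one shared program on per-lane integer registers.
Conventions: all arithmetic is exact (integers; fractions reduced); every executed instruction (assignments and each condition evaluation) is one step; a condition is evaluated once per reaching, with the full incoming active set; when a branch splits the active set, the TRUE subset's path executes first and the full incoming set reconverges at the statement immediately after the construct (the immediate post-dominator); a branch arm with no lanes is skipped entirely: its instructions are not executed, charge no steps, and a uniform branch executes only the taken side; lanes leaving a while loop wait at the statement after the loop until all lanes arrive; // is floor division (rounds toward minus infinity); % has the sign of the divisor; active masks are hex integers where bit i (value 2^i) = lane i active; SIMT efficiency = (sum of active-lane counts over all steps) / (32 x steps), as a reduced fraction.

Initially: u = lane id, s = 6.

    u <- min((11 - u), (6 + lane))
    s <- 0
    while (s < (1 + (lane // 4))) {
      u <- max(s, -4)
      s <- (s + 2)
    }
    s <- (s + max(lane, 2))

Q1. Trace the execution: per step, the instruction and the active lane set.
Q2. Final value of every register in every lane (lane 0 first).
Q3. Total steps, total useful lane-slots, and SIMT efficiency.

step 0: u <- min((11 - u), (6 + lane)) 0xffffffff
step 1: s <- 0                       0xffffffff
step 2: eval (s < (1 + (lane // 4))) 0xffffffff
step 3: u <- max(s, -4)              0xffffffff
step 4: s <- (s + 2)                 0xffffffff
step 5: eval (s < (1 + (lane // 4))) 0xffffffff
step 6: u <- max(s, -4)              0xffffff00
step 7: s <- (s + 2)                 0xffffff00
step 8: eval (s < (1 + (lane // 4))) 0xffffff00
step 9: u <- max(s, -4)              0xffff0000
step 10: s <- (s + 2)                 0xffff0000
step 11: eval (s < (1 + (lane // 4))) 0xffff0000
step 12: u <- max(s, -4)              0xff000000
step 13: s <- (s + 2)                 0xff000000
step 14: eval (s < (1 + (lane // 4))) 0xff000000
step 15: s <- (s + max(lane, 2))      0xffffffff

Answer: 16 steps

u: 0,0,0,0,0,0,0,0,2,2,2,2,2,2,2,2,4,4,4,4,4,4,4,4,6,6,6,6,6,6,6,6
s: 4,4,4,5,6,7,8,9,12,13,14,15,16,17,18,19,22,23,24,25,26,27,28,29,32,33,34,35,36,37,38,39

steps = 16; useful = 368; efficiency = 368/512 = 23/32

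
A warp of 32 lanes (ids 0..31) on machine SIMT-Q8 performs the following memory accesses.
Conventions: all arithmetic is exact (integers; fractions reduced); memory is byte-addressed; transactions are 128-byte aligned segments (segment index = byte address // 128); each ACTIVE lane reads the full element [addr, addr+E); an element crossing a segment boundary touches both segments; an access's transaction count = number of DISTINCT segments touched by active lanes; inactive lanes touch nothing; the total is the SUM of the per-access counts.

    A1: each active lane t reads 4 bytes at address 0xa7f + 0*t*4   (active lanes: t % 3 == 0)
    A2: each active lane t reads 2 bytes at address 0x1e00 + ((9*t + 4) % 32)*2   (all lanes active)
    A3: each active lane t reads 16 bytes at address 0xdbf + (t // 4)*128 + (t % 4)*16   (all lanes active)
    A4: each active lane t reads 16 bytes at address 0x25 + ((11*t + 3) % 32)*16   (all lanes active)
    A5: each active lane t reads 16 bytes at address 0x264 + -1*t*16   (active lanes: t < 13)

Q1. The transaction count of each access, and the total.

A1: 2 transactions
A2: 1 transaction
A3: 8 transactions
A4: 5 transactions
A5: 2 transactions

Answer: 2,1,8,5,2; total 18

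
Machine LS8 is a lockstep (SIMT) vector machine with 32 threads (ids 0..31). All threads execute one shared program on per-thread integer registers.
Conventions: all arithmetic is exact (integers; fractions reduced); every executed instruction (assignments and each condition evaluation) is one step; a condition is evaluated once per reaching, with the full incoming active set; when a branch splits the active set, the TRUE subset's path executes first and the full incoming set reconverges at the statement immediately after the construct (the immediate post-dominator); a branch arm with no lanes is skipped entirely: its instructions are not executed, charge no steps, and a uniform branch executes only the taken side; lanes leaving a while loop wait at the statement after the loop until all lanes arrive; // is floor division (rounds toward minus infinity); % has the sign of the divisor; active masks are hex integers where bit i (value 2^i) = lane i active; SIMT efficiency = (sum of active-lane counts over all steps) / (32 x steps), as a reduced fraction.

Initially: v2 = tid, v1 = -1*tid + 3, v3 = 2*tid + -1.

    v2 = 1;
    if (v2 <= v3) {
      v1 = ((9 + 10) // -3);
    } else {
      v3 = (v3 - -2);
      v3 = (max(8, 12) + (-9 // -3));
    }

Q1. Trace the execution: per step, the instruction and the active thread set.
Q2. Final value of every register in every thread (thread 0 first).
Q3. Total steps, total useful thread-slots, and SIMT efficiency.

step 0: v2 <- 1                      0xffffffff
step 1: eval (v2 <= v3)              0xffffffff
step 2: v1 <- ((9 + 10) // -3)       0xfffffffe
step 3: v3 <- (v3 - -2)              0x00000001
step 4: v3 <- (max(8, 12) + (-9 // -3)) 0x00000001

Answer: 5 steps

v2: 1,1,1,1,1,1,1,1,1,1,1,1,1,1,1,1,1,1,1,1,1,1,1,1,1,1,1,1,1,1,1,1
v1: 3,-7,-7,-7,-7,-7,-7,-7,-7,-7,-7,-7,-7,-7,-7,-7,-7,-7,-7,-7,-7,-7,-7,-7,-7,-7,-7,-7,-7,-7,-7,-7
v3: 15,1,3,5,7,9,11,13,15,17,19,21,23,25,27,29,31,33,35,37,39,41,43,45,47,49,51,53,55,57,59,61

steps = 5; useful = 97; efficiency = 97/160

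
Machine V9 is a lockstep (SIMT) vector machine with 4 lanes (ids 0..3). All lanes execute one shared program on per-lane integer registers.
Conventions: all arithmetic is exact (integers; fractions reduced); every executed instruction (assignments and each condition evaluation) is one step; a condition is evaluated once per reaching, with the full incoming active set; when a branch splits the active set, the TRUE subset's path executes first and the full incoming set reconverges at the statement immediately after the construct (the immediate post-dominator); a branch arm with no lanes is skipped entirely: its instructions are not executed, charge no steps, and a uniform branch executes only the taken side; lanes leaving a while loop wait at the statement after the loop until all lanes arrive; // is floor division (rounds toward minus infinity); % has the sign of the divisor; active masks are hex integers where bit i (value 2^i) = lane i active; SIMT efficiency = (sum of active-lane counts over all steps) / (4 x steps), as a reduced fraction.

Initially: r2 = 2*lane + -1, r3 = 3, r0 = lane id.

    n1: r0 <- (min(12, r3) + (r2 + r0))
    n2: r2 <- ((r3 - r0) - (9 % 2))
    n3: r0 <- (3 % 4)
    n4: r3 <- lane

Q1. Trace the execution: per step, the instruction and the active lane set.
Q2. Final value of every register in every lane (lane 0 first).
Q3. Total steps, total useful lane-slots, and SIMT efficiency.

step 0: r0 <- (min(12, r3) + (r2 + r0)) 0xf
step 1: r2 <- ((r3 - r0) - (9 % 2))  0xf
step 2: r0 <- (3 % 4)                0xf
step 3: r3 <- lane                   0xf

Answer: 4 steps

r2: 0,-3,-6,-9
r3: 0,1,2,3
r0: 3,3,3,3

steps = 4; useful = 16; efficiency = 16/16 = 1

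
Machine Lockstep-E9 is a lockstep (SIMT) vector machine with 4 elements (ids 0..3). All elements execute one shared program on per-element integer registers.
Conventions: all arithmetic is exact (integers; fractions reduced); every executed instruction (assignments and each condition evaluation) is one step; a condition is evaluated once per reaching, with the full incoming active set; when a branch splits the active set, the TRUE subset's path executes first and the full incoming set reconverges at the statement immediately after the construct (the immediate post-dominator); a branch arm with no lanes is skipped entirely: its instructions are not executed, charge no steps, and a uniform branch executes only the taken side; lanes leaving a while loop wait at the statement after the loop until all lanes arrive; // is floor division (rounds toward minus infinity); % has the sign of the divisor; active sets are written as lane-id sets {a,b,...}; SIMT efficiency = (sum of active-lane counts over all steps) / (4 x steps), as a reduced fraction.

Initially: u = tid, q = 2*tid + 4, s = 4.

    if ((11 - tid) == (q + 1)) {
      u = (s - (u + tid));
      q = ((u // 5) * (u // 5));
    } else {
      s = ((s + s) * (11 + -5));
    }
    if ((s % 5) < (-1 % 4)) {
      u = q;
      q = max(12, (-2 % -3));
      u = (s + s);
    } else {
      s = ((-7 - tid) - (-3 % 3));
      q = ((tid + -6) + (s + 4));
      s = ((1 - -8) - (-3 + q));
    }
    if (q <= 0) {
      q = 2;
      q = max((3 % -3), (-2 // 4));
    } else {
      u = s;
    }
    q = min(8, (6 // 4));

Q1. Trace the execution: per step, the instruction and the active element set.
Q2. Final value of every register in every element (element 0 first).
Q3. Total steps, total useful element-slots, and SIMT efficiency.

step 0: eval ((11 - tid) == (q + 1)) {0,1,2,3}
step 1: u <- (s - (u + tid))         {2}
step 2: q <- ((u // 5) * (u // 5))   {2}
step 3: s <- ((s + s) * (11 + -5))   {0,1,3}
step 4: eval ((s % 5) < (-1 % 4))    {0,1,2,3}
step 5: s <- ((-7 - tid) - (-3 % 3)) {0,1,2,3}
step 6: q <- ((tid + -6) + (s + 4))  {0,1,2,3}
step 7: s <- ((1 - -8) - (-3 + q))   {0,1,2,3}
step 8: eval (q <= 0)                {0,1,2,3}
step 9: q <- 2                       {0,1,2,3}
step 10: q <- max((3 % -3), (-2 // 4)) {0,1,2,3}
step 11: q <- min(8, (6 // 4))        {0,1,2,3}

Answer: 12 steps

u: 0,1,0,3
q: 1,1,1,1
s: 21,21,21,21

steps = 12; useful = 41; efficiency = 41/48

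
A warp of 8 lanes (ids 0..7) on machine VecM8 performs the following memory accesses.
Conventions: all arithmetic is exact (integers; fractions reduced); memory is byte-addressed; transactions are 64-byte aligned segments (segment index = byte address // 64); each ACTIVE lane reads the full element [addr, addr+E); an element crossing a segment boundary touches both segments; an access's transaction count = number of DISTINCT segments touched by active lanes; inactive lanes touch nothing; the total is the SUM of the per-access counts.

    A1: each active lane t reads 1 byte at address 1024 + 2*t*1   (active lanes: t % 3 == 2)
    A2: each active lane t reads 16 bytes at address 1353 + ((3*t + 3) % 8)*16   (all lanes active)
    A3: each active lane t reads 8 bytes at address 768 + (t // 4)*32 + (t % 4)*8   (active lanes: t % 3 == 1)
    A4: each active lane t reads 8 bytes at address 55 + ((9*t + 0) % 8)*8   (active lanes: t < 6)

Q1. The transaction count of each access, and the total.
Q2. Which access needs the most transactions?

A1: 1 transaction
A2: 3 transactions
A3: 1 transaction
A4: 2 transactions

Answer: 1,3,1,2; total 7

Answer: A2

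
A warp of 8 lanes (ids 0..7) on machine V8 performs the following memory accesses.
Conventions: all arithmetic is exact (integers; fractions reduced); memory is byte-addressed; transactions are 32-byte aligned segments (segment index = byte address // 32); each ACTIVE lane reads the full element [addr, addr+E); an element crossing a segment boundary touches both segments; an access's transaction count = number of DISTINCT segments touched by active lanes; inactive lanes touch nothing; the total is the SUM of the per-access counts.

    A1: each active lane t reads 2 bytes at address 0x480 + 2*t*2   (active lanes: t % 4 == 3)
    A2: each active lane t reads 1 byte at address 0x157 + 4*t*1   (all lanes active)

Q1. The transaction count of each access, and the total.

A1: 1 transaction
A2: 2 transactions

Answer: 1,2; total 3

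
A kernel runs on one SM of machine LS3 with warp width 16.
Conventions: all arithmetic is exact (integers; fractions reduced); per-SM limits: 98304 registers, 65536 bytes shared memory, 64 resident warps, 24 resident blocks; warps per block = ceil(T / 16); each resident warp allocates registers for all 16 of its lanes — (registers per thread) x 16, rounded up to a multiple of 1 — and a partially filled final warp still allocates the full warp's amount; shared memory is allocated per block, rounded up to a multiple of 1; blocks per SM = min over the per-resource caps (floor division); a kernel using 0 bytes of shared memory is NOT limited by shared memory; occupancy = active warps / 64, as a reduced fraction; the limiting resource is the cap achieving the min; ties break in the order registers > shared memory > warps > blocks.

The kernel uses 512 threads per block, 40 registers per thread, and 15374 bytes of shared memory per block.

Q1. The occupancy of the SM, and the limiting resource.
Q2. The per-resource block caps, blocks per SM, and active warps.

Answer: occupancy 1, limited by warps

registers: 4 blocks
shared memory: 4 blocks
warps: 2 blocks
blocks: 24 blocks

Answer: 2 blocks, 64 active warps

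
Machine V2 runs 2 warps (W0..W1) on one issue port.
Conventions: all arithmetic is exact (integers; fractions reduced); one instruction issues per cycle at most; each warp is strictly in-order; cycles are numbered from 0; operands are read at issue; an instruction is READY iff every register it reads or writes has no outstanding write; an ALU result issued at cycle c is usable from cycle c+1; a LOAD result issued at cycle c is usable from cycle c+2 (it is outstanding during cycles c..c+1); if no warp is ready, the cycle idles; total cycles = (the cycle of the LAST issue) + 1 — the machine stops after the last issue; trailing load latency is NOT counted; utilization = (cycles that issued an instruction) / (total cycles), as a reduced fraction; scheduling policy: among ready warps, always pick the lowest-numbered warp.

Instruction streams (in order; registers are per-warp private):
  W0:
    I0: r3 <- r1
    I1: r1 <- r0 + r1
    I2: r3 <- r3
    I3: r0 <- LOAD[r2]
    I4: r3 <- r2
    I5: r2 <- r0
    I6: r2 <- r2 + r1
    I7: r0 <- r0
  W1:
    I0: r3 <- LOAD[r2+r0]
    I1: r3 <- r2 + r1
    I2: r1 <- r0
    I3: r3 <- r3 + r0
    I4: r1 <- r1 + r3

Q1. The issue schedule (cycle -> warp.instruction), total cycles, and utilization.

cycle 0: W0.I0
cycle 1: W0.I1
cycle 2: W0.I2
cycle 3: W0.I3
cycle 4: W0.I4
cycle 5: W0.I5
cycle 6: W0.I6
cycle 7: W0.I7
cycle 8: W1.I0
cycle 9: idle
cycle 10: W1.I1
cycle 11: W1.I2
cycle 12: W1.I3
cycle 13: W1.I4

Answer: 14 cycles, utilization 13/14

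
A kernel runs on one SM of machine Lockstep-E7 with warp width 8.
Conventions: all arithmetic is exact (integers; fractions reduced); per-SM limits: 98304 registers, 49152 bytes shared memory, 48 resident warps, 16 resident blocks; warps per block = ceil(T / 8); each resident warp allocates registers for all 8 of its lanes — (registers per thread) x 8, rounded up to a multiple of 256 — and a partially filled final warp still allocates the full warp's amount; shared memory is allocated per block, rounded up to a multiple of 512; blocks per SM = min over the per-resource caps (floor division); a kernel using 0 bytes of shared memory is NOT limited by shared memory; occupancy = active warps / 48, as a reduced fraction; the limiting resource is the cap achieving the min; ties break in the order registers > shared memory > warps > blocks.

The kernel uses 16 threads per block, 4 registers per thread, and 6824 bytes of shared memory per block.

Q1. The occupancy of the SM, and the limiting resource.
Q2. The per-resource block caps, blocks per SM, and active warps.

Answer: occupancy 1/4, limited by shared memory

registers: 192 blocks
shared memory: 6 blocks
warps: 24 blocks
blocks: 16 blocks

Answer: 6 blocks, 12 active warps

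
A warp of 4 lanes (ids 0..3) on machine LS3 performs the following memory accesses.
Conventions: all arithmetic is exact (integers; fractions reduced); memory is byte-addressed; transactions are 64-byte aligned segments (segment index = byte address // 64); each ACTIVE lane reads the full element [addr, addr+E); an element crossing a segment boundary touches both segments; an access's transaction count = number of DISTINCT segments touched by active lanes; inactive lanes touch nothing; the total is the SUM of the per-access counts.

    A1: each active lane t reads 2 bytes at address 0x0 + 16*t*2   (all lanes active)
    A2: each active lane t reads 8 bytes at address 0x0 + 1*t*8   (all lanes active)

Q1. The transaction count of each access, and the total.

A1: 2 transactions
A2: 1 transaction

Answer: 2,1; total 3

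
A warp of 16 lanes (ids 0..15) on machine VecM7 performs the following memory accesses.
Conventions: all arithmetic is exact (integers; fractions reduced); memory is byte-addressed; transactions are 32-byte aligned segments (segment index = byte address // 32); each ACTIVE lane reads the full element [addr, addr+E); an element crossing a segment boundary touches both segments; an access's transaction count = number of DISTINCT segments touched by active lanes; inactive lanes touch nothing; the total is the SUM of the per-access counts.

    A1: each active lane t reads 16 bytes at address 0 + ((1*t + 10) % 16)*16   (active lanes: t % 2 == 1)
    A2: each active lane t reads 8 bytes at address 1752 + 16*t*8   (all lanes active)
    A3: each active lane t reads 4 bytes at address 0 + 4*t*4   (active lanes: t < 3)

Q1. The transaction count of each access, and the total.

A1: 8 transactions
A2: 16 transactions
A3: 2 transactions

Answer: 8,16,2; total 26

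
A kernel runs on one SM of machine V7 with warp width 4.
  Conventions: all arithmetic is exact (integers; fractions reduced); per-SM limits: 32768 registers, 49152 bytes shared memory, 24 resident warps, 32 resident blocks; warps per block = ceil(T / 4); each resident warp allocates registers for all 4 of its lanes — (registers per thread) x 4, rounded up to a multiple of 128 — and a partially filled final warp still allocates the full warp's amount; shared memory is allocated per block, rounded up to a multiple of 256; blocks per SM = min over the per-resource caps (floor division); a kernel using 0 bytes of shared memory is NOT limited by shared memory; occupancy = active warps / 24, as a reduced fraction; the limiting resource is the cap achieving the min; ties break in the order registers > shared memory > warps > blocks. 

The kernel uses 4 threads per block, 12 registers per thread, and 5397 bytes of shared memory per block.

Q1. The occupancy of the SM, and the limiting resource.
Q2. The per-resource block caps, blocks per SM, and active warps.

Answer: occupancy 1/3, limited by shared memory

registers: 256 blocks
shared memory: 8 blocks
warps: 24 blocks
blocks: 32 blocks

Answer: 8 blocks, 8 active warps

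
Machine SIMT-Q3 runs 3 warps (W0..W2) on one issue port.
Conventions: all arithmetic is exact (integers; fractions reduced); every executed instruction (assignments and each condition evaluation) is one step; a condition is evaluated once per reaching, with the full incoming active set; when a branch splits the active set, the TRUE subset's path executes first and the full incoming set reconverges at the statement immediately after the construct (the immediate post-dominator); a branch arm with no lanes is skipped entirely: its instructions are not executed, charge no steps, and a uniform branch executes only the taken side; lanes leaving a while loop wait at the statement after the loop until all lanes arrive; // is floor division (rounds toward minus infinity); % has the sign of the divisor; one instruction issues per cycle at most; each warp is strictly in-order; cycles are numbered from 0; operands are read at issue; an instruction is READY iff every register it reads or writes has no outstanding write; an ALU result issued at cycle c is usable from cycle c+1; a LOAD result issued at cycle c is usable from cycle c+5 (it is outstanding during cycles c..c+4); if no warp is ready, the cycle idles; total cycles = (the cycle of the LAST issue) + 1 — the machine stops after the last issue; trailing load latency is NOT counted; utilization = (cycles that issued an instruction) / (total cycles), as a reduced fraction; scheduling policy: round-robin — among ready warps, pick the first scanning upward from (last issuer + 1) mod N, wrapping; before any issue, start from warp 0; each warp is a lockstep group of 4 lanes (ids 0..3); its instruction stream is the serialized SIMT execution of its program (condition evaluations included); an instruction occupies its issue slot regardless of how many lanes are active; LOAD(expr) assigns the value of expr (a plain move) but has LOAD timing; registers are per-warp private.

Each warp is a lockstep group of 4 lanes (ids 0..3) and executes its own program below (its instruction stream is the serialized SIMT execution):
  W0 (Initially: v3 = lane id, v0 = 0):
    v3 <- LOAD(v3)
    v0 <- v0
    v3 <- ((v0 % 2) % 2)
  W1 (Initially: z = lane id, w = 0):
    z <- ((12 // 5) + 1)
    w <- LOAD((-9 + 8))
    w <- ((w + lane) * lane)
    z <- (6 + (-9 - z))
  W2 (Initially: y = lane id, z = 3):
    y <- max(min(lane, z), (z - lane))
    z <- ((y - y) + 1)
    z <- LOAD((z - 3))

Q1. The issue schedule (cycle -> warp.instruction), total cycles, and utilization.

cycle 0: W0.I0
cycle 1: W1.I0
cycle 2: W2.I0
cycle 3: W0.I1
cycle 4: W1.I1
cycle 5: W2.I1
cycle 6: W0.I2
cycle 7: W2.I2
cycle 8: idle
cycle 9: W1.I2
cycle 10: W1.I3

Answer: 11 cycles, utilization 10/11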